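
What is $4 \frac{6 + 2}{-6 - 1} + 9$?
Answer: $\frac{31}{7} \approx 4.4286$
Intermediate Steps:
$4 \frac{6 + 2}{-6 - 1} + 9 = 4 \frac{8}{-7} + 9 = 4 \cdot 8 \left(- \frac{1}{7}\right) + 9 = 4 \left(- \frac{8}{7}\right) + 9 = - \frac{32}{7} + 9 = \frac{31}{7}$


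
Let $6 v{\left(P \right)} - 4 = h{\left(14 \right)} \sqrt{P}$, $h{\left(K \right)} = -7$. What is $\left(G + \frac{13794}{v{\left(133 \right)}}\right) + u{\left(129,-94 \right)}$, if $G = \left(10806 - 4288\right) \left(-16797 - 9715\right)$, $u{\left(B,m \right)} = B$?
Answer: $- \frac{34042612171}{197} - \frac{17556 \sqrt{133}}{197} \approx -1.7281 \cdot 10^{8}$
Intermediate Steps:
$G = -172805216$ ($G = 6518 \left(-26512\right) = -172805216$)
$v{\left(P \right)} = \frac{2}{3} - \frac{7 \sqrt{P}}{6}$ ($v{\left(P \right)} = \frac{2}{3} + \frac{\left(-7\right) \sqrt{P}}{6} = \frac{2}{3} - \frac{7 \sqrt{P}}{6}$)
$\left(G + \frac{13794}{v{\left(133 \right)}}\right) + u{\left(129,-94 \right)} = \left(-172805216 + \frac{13794}{\frac{2}{3} - \frac{7 \sqrt{133}}{6}}\right) + 129 = -172805087 + \frac{13794}{\frac{2}{3} - \frac{7 \sqrt{133}}{6}}$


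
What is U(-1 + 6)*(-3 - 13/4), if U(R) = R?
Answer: -125/4 ≈ -31.250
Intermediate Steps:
U(-1 + 6)*(-3 - 13/4) = (-1 + 6)*(-3 - 13/4) = 5*(-3 - 13*¼) = 5*(-3 - 13/4) = 5*(-25/4) = -125/4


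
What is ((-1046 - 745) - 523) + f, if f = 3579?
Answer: 1265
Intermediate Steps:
((-1046 - 745) - 523) + f = ((-1046 - 745) - 523) + 3579 = (-1791 - 523) + 3579 = -2314 + 3579 = 1265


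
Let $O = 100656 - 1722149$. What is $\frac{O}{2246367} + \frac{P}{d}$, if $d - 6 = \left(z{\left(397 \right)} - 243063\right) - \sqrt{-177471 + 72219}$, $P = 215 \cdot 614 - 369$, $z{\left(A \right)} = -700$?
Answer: $\frac{14 \left(- 1621493 \sqrt{537} + 49354590532 i\right)}{2246367 \left(- 243757 i + 14 \sqrt{537}\right)} \approx -1.2619 + 0.00071877 i$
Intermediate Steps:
$P = 131641$ ($P = 132010 - 369 = 131641$)
$O = -1621493$ ($O = 100656 - 1722149 = -1621493$)
$d = -243757 - 14 i \sqrt{537}$ ($d = 6 - \left(243763 + \sqrt{-177471 + 72219}\right) = 6 - \left(243763 + \sqrt{-105252}\right) = 6 - \left(243763 + 14 i \sqrt{537}\right) = -243757 - 14 i \sqrt{537} \approx -2.4376 \cdot 10^{5} - 324.43 i$)
$\frac{O}{2246367} + \frac{P}{d} = - \frac{1621493}{2246367} + \frac{131641}{-243757 - 14 i \sqrt{537}}$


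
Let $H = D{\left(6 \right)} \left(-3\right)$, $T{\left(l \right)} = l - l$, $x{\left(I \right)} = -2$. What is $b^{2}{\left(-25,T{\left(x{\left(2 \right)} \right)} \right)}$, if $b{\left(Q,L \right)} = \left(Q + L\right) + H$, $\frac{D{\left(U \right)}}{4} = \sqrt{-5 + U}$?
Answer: $1369$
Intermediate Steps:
$T{\left(l \right)} = 0$
$D{\left(U \right)} = 4 \sqrt{-5 + U}$
$H = -12$ ($H = 4 \sqrt{-5 + 6} \left(-3\right) = 4 \sqrt{1} \left(-3\right) = 4 \cdot 1 \left(-3\right) = 4 \left(-3\right) = -12$)
$b{\left(Q,L \right)} = -12 + L + Q$ ($b{\left(Q,L \right)} = \left(Q + L\right) - 12 = \left(L + Q\right) - 12 = -12 + L + Q$)
$b^{2}{\left(-25,T{\left(x{\left(2 \right)} \right)} \right)} = \left(-12 + 0 - 25\right)^{2} = \left(-37\right)^{2} = 1369$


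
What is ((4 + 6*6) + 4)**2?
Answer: 1936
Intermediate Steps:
((4 + 6*6) + 4)**2 = ((4 + 36) + 4)**2 = (40 + 4)**2 = 44**2 = 1936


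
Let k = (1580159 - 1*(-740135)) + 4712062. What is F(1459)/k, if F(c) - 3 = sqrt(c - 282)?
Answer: 3/7032356 + sqrt(1177)/7032356 ≈ 5.3051e-6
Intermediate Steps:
k = 7032356 (k = (1580159 + 740135) + 4712062 = 2320294 + 4712062 = 7032356)
F(c) = 3 + sqrt(-282 + c) (F(c) = 3 + sqrt(c - 282) = 3 + sqrt(-282 + c))
F(1459)/k = (3 + sqrt(-282 + 1459))/7032356 = (3 + sqrt(1177))*(1/7032356) = 3/7032356 + sqrt(1177)/7032356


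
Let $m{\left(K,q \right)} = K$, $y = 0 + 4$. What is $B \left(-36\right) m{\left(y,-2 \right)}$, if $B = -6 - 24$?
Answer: $4320$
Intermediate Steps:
$y = 4$
$B = -30$ ($B = -6 - 24 = -30$)
$B \left(-36\right) m{\left(y,-2 \right)} = \left(-30\right) \left(-36\right) 4 = 1080 \cdot 4 = 4320$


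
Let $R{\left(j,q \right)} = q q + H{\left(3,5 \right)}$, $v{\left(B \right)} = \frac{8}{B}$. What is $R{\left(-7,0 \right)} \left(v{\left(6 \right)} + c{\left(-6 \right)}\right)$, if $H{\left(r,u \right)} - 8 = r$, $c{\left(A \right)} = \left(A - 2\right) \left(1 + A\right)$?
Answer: $\frac{1364}{3} \approx 454.67$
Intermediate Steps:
$c{\left(A \right)} = \left(1 + A\right) \left(-2 + A\right)$ ($c{\left(A \right)} = \left(-2 + A\right) \left(1 + A\right) = \left(1 + A\right) \left(-2 + A\right)$)
$H{\left(r,u \right)} = 8 + r$
$R{\left(j,q \right)} = 11 + q^{2}$ ($R{\left(j,q \right)} = q q + \left(8 + 3\right) = q^{2} + 11 = 11 + q^{2}$)
$R{\left(-7,0 \right)} \left(v{\left(6 \right)} + c{\left(-6 \right)}\right) = \left(11 + 0^{2}\right) \left(\frac{8}{6} - \left(-4 - 36\right)\right) = \left(11 + 0\right) \left(8 \cdot \frac{1}{6} + \left(-2 + 36 + 6\right)\right) = 11 \left(\frac{4}{3} + 40\right) = 11 \cdot \frac{124}{3} = \frac{1364}{3}$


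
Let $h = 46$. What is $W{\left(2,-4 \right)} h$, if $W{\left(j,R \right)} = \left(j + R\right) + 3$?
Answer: $46$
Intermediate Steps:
$W{\left(j,R \right)} = 3 + R + j$ ($W{\left(j,R \right)} = \left(R + j\right) + 3 = 3 + R + j$)
$W{\left(2,-4 \right)} h = \left(3 - 4 + 2\right) 46 = 1 \cdot 46 = 46$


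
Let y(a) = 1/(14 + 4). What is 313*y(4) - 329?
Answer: -5609/18 ≈ -311.61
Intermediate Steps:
y(a) = 1/18
313*y(4) - 329 = 313*(1/18) - 329 = 313/18 - 329 = -5609/18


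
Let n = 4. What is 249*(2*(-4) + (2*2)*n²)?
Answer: 13944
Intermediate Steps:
249*(2*(-4) + (2*2)*n²) = 249*(2*(-4) + (2*2)*4²) = 249*(-8 + 4*16) = 249*(-8 + 64) = 249*56 = 13944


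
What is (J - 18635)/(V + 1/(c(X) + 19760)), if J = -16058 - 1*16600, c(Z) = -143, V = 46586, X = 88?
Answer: -1006214781/913877563 ≈ -1.1010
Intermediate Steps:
J = -32658 (J = -16058 - 16600 = -32658)
(J - 18635)/(V + 1/(c(X) + 19760)) = (-32658 - 18635)/(46586 + 1/(-143 + 19760)) = -51293/(46586 + 1/19617) = -51293/913877563/19617 = -51293*19617/913877563 = -1006214781/913877563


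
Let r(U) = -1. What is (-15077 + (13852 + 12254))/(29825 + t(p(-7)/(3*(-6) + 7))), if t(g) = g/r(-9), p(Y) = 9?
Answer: 121319/328084 ≈ 0.36978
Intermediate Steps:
t(g) = -g (t(g) = g/(-1) = g*(-1) = -g)
(-15077 + (13852 + 12254))/(29825 + t(p(-7)/(3*(-6) + 7))) = (-15077 + (13852 + 12254))/(29825 - 9/(3*(-6) + 7)) = (-15077 + 26106)/(29825 - 9/(-18 + 7)) = 11029/(29825 - 9/(-11)) = 11029/(29825 - 9*(-1)/11) = 11029/(29825 - 1*(-9/11)) = 11029/(29825 + 9/11) = 11029/(328084/11) = 11029*(11/328084) = 121319/328084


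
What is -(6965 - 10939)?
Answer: 3974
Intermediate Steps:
-(6965 - 10939) = -1*(-3974) = 3974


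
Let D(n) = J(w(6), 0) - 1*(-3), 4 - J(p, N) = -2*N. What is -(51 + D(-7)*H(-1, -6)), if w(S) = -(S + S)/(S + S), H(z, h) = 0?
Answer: -51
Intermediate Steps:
w(S) = -1 (w(S) = -2*S/(2*S) = -2*S*1/(2*S) = -1*1 = -1)
J(p, N) = 4 + 2*N (J(p, N) = 4 - (-2)*N = 4 + 2*N)
D(n) = 7 (D(n) = (4 + 2*0) - 1*(-3) = (4 + 0) + 3 = 4 + 3 = 7)
-(51 + D(-7)*H(-1, -6)) = -(51 + 7*0) = -(51 + 0) = -1*51 = -51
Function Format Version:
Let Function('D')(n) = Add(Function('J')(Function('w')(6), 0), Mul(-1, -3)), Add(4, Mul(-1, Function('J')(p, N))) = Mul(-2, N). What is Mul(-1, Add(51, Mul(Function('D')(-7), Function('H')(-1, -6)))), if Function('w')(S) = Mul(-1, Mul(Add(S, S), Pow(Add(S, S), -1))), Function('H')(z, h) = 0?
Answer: -51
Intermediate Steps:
Function('w')(S) = -1 (Function('w')(S) = Mul(-1, Mul(Mul(2, S), Pow(Mul(2, S), -1))) = Mul(-1, Mul(Mul(2, S), Mul(Rational(1, 2), Pow(S, -1)))) = Mul(-1, 1) = -1)
Function('J')(p, N) = Add(4, Mul(2, N)) (Function('J')(p, N) = Add(4, Mul(-1, Mul(-2, N))) = Add(4, Mul(2, N)))
Function('D')(n) = 7 (Function('D')(n) = Add(Add(4, Mul(2, 0)), Mul(-1, -3)) = Add(Add(4, 0), 3) = Add(4, 3) = 7)
Mul(-1, Add(51, Mul(Function('D')(-7), Function('H')(-1, -6)))) = Mul(-1, Add(51, Mul(7, 0))) = Mul(-1, Add(51, 0)) = Mul(-1, 51) = -51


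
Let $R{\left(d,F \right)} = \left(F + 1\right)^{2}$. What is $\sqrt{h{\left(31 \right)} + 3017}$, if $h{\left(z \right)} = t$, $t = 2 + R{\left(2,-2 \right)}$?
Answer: $2 \sqrt{755} \approx 54.955$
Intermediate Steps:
$R{\left(d,F \right)} = \left(1 + F\right)^{2}$
$t = 3$ ($t = 2 + \left(1 - 2\right)^{2} = 2 + \left(-1\right)^{2} = 2 + 1 = 3$)
$h{\left(z \right)} = 3$
$\sqrt{h{\left(31 \right)} + 3017} = \sqrt{3 + 3017} = \sqrt{3020} = 2 \sqrt{755}$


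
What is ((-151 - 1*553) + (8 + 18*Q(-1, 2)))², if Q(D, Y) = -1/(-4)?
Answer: 1912689/4 ≈ 4.7817e+5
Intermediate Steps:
Q(D, Y) = ¼ (Q(D, Y) = -1*(-¼) = ¼)
((-151 - 1*553) + (8 + 18*Q(-1, 2)))² = ((-151 - 1*553) + (8 + 18*(¼)))² = ((-151 - 553) + (8 + 9/2))² = (-704 + 25/2)² = (-1383/2)² = 1912689/4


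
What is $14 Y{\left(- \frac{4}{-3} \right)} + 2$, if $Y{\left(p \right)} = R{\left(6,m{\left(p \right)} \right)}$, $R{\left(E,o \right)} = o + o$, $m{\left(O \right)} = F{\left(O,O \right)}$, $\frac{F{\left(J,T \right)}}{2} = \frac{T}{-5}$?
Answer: $- \frac{194}{15} \approx -12.933$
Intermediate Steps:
$F{\left(J,T \right)} = - \frac{2 T}{5}$ ($F{\left(J,T \right)} = 2 \frac{T}{-5} = 2 T \left(- \frac{1}{5}\right) = 2 \left(- \frac{T}{5}\right) = - \frac{2 T}{5}$)
$m{\left(O \right)} = - \frac{2 O}{5}$
$R{\left(E,o \right)} = 2 o$
$Y{\left(p \right)} = - \frac{4 p}{5}$ ($Y{\left(p \right)} = 2 \left(- \frac{2 p}{5}\right) = - \frac{4 p}{5}$)
$14 Y{\left(- \frac{4}{-3} \right)} + 2 = 14 \left(- \frac{4 \left(- \frac{4}{-3}\right)}{5}\right) + 2 = 14 \left(- \frac{4 \left(\left(-4\right) \left(- \frac{1}{3}\right)\right)}{5}\right) + 2 = 14 \left(\left(- \frac{4}{5}\right) \frac{4}{3}\right) + 2 = 14 \left(- \frac{16}{15}\right) + 2 = - \frac{224}{15} + 2 = - \frac{194}{15}$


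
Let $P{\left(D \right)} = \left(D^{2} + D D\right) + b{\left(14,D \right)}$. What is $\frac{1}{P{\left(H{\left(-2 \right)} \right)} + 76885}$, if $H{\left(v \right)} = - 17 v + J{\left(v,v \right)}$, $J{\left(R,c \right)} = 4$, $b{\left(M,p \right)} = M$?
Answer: $\frac{1}{79787} \approx 1.2533 \cdot 10^{-5}$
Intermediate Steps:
$H{\left(v \right)} = 4 - 17 v$ ($H{\left(v \right)} = - 17 v + 4 = 4 - 17 v$)
$P{\left(D \right)} = 14 + 2 D^{2}$ ($P{\left(D \right)} = \left(D^{2} + D D\right) + 14 = \left(D^{2} + D^{2}\right) + 14 = 2 D^{2} + 14 = 14 + 2 D^{2}$)
$\frac{1}{P{\left(H{\left(-2 \right)} \right)} + 76885} = \frac{1}{\left(14 + 2 \left(4 - -34\right)^{2}\right) + 76885} = \frac{1}{\left(14 + 2 \left(4 + 34\right)^{2}\right) + 76885} = \frac{1}{\left(14 + 2 \cdot 38^{2}\right) + 76885} = \frac{1}{\left(14 + 2 \cdot 1444\right) + 76885} = \frac{1}{\left(14 + 2888\right) + 76885} = \frac{1}{2902 + 76885} = \frac{1}{79787}$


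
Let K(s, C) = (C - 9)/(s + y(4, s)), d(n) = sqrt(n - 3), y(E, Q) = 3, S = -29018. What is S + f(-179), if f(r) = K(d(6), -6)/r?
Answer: -10388429/358 - 5*sqrt(3)/358 ≈ -29018.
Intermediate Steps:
d(n) = sqrt(-3 + n)
K(s, C) = (-9 + C)/(3 + s) (K(s, C) = (C - 9)/(s + 3) = (-9 + C)/(3 + s))
f(r) = -15/(r*(3 + sqrt(3))) (f(r) = ((-9 - 6)/(3 + sqrt(-3 + 6)))/r = (-15/(3 + sqrt(3)))/r = -15/(r*(3 + sqrt(3))))
S + f(-179) = -29018 - 15/(-179*(3 + sqrt(3))) = -29018 - 15*(-1/179)/(3 + sqrt(3)) = -29018 + 15/(179*(3 + sqrt(3)))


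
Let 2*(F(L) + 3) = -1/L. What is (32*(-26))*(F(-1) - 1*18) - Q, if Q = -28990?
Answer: 46046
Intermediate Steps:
F(L) = -3 - 1/(2*L) (F(L) = -3 + (-1/L)/2 = -3 - 1/(2*L))
(32*(-26))*(F(-1) - 1*18) - Q = (32*(-26))*((-3 - ½/(-1)) - 1*18) - 1*(-28990) = -832*((-3 - ½*(-1)) - 18) + 28990 = -832*((-3 + ½) - 18) + 28990 = -832*(-5/2 - 18) + 28990 = -832*(-41/2) + 28990 = 17056 + 28990 = 46046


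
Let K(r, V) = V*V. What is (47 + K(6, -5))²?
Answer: 5184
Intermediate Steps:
K(r, V) = V²
(47 + K(6, -5))² = (47 + (-5)²)² = (47 + 25)² = 72² = 5184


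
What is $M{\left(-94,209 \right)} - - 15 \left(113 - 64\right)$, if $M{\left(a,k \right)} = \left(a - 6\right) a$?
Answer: $10135$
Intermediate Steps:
$M{\left(a,k \right)} = a \left(-6 + a\right)$ ($M{\left(a,k \right)} = \left(-6 + a\right) a = a \left(-6 + a\right)$)
$M{\left(-94,209 \right)} - - 15 \left(113 - 64\right) = - 94 \left(-6 - 94\right) - - 15 \left(113 - 64\right) = \left(-94\right) \left(-100\right) - \left(-15\right) 49 = 9400 - -735 = 9400 + 735 = 10135$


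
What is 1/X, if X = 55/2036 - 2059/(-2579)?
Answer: 5250844/4333969 ≈ 1.2116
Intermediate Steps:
X = 4333969/5250844 (X = 55*(1/2036) - 2059*(-1/2579) = 55/2036 + 2059/2579 = 4333969/5250844 ≈ 0.82539)
1/X = 1/(4333969/5250844) = 5250844/4333969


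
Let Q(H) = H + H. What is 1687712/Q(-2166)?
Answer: -421928/1083 ≈ -389.59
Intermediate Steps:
Q(H) = 2*H
1687712/Q(-2166) = 1687712/((2*(-2166))) = 1687712/(-4332) = 1687712*(-1/4332) = -421928/1083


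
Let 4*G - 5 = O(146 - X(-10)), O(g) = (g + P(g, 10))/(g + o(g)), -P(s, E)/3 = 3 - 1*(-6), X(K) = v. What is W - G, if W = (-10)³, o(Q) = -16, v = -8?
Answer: -552817/552 ≈ -1001.5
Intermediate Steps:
X(K) = -8
P(s, E) = -27 (P(s, E) = -3*(3 - 1*(-6)) = -3*(3 + 6) = -3*9 = -27)
O(g) = (-27 + g)/(-16 + g) (O(g) = (g - 27)/(g - 16) = (-27 + g)/(-16 + g))
W = -1000
G = 817/552 (G = 5/4 + ((-27 + (146 - 1*(-8)))/(-16 + (146 - 1*(-8))))/4 = 5/4 + ((-27 + (146 + 8))/(-16 + (146 + 8)))/4 = 5/4 + ((-27 + 154)/(-16 + 154))/4 = 5/4 + (127/138)/4 = 5/4 + ((1/138)*127)/4 = 5/4 + (¼)*(127/138) = 5/4 + 127/552 = 817/552 ≈ 1.4801)
W - G = -1000 - 1*817/552 = -1000 - 817/552 = -552817/552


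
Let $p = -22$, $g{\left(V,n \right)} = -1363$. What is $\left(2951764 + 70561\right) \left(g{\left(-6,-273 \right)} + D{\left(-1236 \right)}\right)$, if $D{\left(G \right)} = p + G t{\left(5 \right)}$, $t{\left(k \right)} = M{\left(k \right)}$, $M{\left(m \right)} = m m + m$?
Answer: $-116253731125$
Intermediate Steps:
$M{\left(m \right)} = m + m^{2}$ ($M{\left(m \right)} = m^{2} + m = m + m^{2}$)
$t{\left(k \right)} = k \left(1 + k\right)$
$D{\left(G \right)} = -22 + 30 G$ ($D{\left(G \right)} = -22 + G 5 \left(1 + 5\right) = -22 + G 5 \cdot 6 = -22 + G 30 = -22 + 30 G$)
$\left(2951764 + 70561\right) \left(g{\left(-6,-273 \right)} + D{\left(-1236 \right)}\right) = \left(2951764 + 70561\right) \left(-1363 + \left(-22 + 30 \left(-1236\right)\right)\right) = 3022325 \left(-1363 - 37102\right) = 3022325 \left(-38465\right) = -116253731125$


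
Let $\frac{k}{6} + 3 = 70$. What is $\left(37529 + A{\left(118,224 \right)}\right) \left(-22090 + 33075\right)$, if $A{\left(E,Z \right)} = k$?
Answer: $416672035$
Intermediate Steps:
$k = 402$ ($k = -18 + 6 \cdot 70 = -18 + 420 = 402$)
$A{\left(E,Z \right)} = 402$
$\left(37529 + A{\left(118,224 \right)}\right) \left(-22090 + 33075\right) = \left(37529 + 402\right) \left(-22090 + 33075\right) = 37931 \cdot 10985 = 416672035$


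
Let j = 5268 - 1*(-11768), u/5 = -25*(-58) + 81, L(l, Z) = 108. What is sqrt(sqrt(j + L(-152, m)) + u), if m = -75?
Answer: sqrt(7655 + 2*sqrt(4286)) ≈ 88.238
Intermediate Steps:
u = 7655 (u = 5*(-25*(-58) + 81) = 5*(1450 + 81) = 5*1531 = 7655)
j = 17036 (j = 5268 + 11768 = 17036)
sqrt(sqrt(j + L(-152, m)) + u) = sqrt(sqrt(17036 + 108) + 7655) = sqrt(sqrt(17144) + 7655) = sqrt(2*sqrt(4286) + 7655) = sqrt(7655 + 2*sqrt(4286))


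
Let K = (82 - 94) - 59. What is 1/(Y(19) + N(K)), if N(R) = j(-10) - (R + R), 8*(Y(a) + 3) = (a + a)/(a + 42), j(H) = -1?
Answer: 244/33691 ≈ 0.0072423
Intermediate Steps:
K = -71 (K = -12 - 59 = -71)
Y(a) = -3 + a/(4*(42 + a)) (Y(a) = -3 + ((a + a)/(a + 42))/8 = -3 + ((2*a)/(42 + a))/8 = -3 + (2*a/(42 + a))/8 = -3 + a/(4*(42 + a)))
N(R) = -1 - 2*R (N(R) = -1 - (R + R) = -1 - 2*R)
1/(Y(19) + N(K)) = 1/((-504 - 11*19)/(4*(42 + 19)) + (-1 - 2*(-71))) = 1/((¼)*(-504 - 209)/61 + (-1 + 142)) = 1/((¼)*(1/61)*(-713) + 141) = 1/(-713/244 + 141) = 1/(33691/244) = 244/33691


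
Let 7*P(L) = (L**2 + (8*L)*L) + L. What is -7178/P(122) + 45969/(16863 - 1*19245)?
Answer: -149598037/7604138 ≈ -19.673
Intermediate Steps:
P(L) = L/7 + 9*L**2/7 (P(L) = ((L**2 + (8*L)*L) + L)/7 = ((L**2 + 8*L**2) + L)/7 = (9*L**2 + L)/7 = (L + 9*L**2)/7 = L/7 + 9*L**2/7)
-7178/P(122) + 45969/(16863 - 1*19245) = -7178*7/(122*(1 + 9*122)) + 45969/(16863 - 1*19245) = -7178*7/(122*(1 + 1098)) + 45969/(16863 - 19245) = -7178/((1/7)*122*1099) + 45969/(-2382) = -7178/19154 + 45969*(-1/2382) = -7178*1/19154 - 15323/794 = -3589/9577 - 15323/794 = -149598037/7604138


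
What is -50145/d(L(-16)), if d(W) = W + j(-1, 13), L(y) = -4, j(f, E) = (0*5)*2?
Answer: 50145/4 ≈ 12536.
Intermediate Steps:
j(f, E) = 0 (j(f, E) = 0*2 = 0)
d(W) = W (d(W) = W + 0 = W)
-50145/d(L(-16)) = -50145/(-4) = -50145*(-¼) = 50145/4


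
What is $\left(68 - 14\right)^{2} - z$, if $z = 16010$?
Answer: $-13094$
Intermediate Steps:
$\left(68 - 14\right)^{2} - z = \left(68 - 14\right)^{2} - 16010 = 54^{2} - 16010 = 2916 - 16010 = -13094$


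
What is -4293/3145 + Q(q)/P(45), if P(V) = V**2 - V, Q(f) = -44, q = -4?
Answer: -39266/28305 ≈ -1.3872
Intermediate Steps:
-4293/3145 + Q(q)/P(45) = -4293/3145 - 44*1/(45*(-1 + 45)) = -4293*1/3145 - 44/(45*44) = -4293/3145 - 44/1980 = -4293/3145 - 44*1/1980 = -4293/3145 - 1/45 = -39266/28305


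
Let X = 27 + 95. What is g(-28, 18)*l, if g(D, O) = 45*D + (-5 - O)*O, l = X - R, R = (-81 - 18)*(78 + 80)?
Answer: -26388936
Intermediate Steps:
R = -15642 (R = -99*158 = -15642)
X = 122
l = 15764 (l = 122 - 1*(-15642) = 122 + 15642 = 15764)
g(D, O) = 45*D + O*(-5 - O)
g(-28, 18)*l = (-1*18² - 5*18 + 45*(-28))*15764 = (-1*324 - 90 - 1260)*15764 = (-324 - 90 - 1260)*15764 = -1674*15764 = -26388936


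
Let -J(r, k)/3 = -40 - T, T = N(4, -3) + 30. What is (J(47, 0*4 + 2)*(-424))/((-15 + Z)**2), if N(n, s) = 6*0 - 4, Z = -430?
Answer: -83952/198025 ≈ -0.42395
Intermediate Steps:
N(n, s) = -4 (N(n, s) = 0 - 4 = -4)
T = 26 (T = -4 + 30 = 26)
J(r, k) = 198 (J(r, k) = -3*(-40 - 1*26) = -3*(-40 - 26) = -3*(-66) = 198)
(J(47, 0*4 + 2)*(-424))/((-15 + Z)**2) = (198*(-424))/((-15 - 430)**2) = -83952/((-445)**2) = -83952/198025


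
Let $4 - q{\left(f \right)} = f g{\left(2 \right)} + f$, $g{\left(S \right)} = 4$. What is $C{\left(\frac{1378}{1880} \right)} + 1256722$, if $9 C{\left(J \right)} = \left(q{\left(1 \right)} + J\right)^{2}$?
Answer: $\frac{9993956095801}{7952400} \approx 1.2567 \cdot 10^{6}$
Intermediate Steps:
$q{\left(f \right)} = 4 - 5 f$ ($q{\left(f \right)} = 4 - \left(f 4 + f\right) = 4 - \left(4 f + f\right) = 4 - 5 f$)
$C{\left(J \right)} = \frac{\left(-1 + J\right)^{2}}{9}$ ($C{\left(J \right)} = \frac{\left(\left(4 - 5\right) + J\right)^{2}}{9} = \frac{\left(-1 + J\right)^{2}}{9}$)
$C{\left(\frac{1378}{1880} \right)} + 1256722 = \frac{\left(-1 + \frac{1378}{1880}\right)^{2}}{9} + 1256722 = \frac{\left(-1 + 1378 \cdot \frac{1}{1880}\right)^{2}}{9} + 1256722 = \frac{\left(-1 + \frac{689}{940}\right)^{2}}{9} + 1256722 = \frac{\left(- \frac{251}{940}\right)^{2}}{9} + 1256722 = \frac{1}{9} \cdot \frac{63001}{883600} + 1256722 = \frac{63001}{7952400} + 1256722 = \frac{9993956095801}{7952400}$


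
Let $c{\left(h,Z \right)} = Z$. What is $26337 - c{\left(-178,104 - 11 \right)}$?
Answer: $26244$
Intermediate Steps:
$26337 - c{\left(-178,104 - 11 \right)} = 26337 - \left(104 - 11\right) = 26337 - 93 = 26244$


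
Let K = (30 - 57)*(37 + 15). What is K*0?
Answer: 0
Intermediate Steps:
K = -1404 (K = -27*52 = -1404)
K*0 = -1404*0 = 0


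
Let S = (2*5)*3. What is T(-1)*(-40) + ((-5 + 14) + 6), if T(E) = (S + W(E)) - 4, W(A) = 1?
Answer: -1065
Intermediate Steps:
S = 30 (S = 10*3 = 30)
T(E) = 27 (T(E) = (30 + 1) - 4 = 31 - 4 = 27)
T(-1)*(-40) + ((-5 + 14) + 6) = 27*(-40) + ((-5 + 14) + 6) = -1080 + (9 + 6) = -1080 + 15 = -1065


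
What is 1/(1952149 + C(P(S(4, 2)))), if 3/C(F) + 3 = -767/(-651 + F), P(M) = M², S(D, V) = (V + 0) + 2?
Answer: 1138/2221543657 ≈ 5.1226e-7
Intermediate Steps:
S(D, V) = 2 + V (S(D, V) = V + 2 = 2 + V)
C(F) = 3/(-3 - 767/(-651 + F))
1/(1952149 + C(P(S(4, 2)))) = 1/(1952149 + 3*(651 - (2 + 2)²)/(-1186 + 3*(2 + 2)²)) = 1/(1952149 + 3*(651 - 1*4²)/(-1186 + 3*4²)) = 1/(1952149 + 3*(651 - 1*16)/(-1186 + 3*16)) = 1/(1952149 + 3*(651 - 16)/(-1186 + 48)) = 1/(1952149 + 3*635/(-1138)) = 1/(1952149 + 3*(-1/1138)*635) = 1/(1952149 - 1905/1138) = 1/(2221543657/1138) = 1138/2221543657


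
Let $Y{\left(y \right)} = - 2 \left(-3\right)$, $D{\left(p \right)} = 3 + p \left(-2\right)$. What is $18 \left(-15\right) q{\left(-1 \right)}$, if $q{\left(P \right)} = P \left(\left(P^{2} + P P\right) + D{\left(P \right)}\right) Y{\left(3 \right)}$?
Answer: $11340$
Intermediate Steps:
$D{\left(p \right)} = 3 - 2 p$
$Y{\left(y \right)} = 6$ ($Y{\left(y \right)} = \left(-1\right) \left(-6\right) = 6$)
$q{\left(P \right)} = 6 P \left(3 - 2 P + 2 P^{2}\right)$ ($q{\left(P \right)} = P \left(\left(P^{2} + P P\right) - \left(-3 + 2 P\right)\right) 6 = P \left(\left(P^{2} + P^{2}\right) - \left(-3 + 2 P\right)\right) 6 = P \left(2 P^{2} - \left(-3 + 2 P\right)\right) 6 = P \left(3 - 2 P + 2 P^{2}\right) 6 = 6 P \left(3 - 2 P + 2 P^{2}\right)$)
$18 \left(-15\right) q{\left(-1 \right)} = 18 \left(-15\right) 6 \left(-1\right) \left(3 - -2 + 2 \left(-1\right)^{2}\right) = - 270 \cdot 6 \left(-1\right) \left(3 + 2 + 2 \cdot 1\right) = - 270 \cdot 6 \left(-1\right) \left(3 + 2 + 2\right) = - 270 \cdot 6 \left(-1\right) 7 = \left(-270\right) \left(-42\right) = 11340$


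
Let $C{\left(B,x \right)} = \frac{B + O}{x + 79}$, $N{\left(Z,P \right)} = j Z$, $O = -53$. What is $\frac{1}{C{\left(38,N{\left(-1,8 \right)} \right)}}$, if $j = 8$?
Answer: $- \frac{71}{15} \approx -4.7333$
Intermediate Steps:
$N{\left(Z,P \right)} = 8 Z$
$C{\left(B,x \right)} = \frac{-53 + B}{79 + x}$ ($C{\left(B,x \right)} = \frac{B - 53}{x + 79} = \frac{-53 + B}{79 + x}$)
$\frac{1}{C{\left(38,N{\left(-1,8 \right)} \right)}} = \frac{1}{\frac{1}{79 + 8 \left(-1\right)} \left(-53 + 38\right)} = \frac{1}{\frac{1}{79 - 8} \left(-15\right)} = \frac{1}{\frac{1}{71} \left(-15\right)} = \frac{1}{- \frac{15}{71}} = - \frac{71}{15}$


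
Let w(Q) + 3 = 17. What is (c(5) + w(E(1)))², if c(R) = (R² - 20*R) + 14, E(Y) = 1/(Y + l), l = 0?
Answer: 2209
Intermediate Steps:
E(Y) = 1/Y (E(Y) = 1/(Y + 0) = 1/Y)
c(R) = 14 + R² - 20*R
w(Q) = 14 (w(Q) = -3 + 17 = 14)
(c(5) + w(E(1)))² = ((14 + 5² - 20*5) + 14)² = ((14 + 25 - 100) + 14)² = (-61 + 14)² = (-47)² = 2209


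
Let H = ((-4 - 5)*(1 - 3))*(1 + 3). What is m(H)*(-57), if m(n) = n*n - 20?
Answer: -294348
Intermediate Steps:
H = 72 (H = -9*(-2)*4 = 18*4 = 72)
m(n) = -20 + n² (m(n) = n² - 20 = -20 + n²)
m(H)*(-57) = (-20 + 72²)*(-57) = (-20 + 5184)*(-57) = 5164*(-57) = -294348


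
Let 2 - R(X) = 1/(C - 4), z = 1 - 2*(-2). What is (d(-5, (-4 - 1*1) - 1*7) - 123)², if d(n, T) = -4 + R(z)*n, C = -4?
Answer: 1212201/64 ≈ 18941.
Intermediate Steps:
z = 5 (z = 1 + 4 = 5)
R(X) = 17/8 (R(X) = 2 - 1/(-4 - 4) = 2 - 1/(-8) = 2 - 1*(-⅛) = 2 + ⅛ = 17/8)
d(n, T) = -4 + 17*n/8
(d(-5, (-4 - 1*1) - 1*7) - 123)² = ((-4 + (17/8)*(-5)) - 123)² = ((-4 - 85/8) - 123)² = (-117/8 - 123)² = (-1101/8)² = 1212201/64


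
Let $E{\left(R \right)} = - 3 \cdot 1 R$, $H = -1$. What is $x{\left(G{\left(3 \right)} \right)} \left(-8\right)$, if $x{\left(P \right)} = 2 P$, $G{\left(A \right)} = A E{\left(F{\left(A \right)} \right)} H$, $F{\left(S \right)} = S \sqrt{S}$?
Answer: $- 432 \sqrt{3} \approx -748.25$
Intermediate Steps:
$F{\left(S \right)} = S^{\frac{3}{2}}$
$E{\left(R \right)} = - 3 R$
$G{\left(A \right)} = 3 A^{\frac{5}{2}}$ ($G{\left(A \right)} = A \left(- 3 A^{\frac{3}{2}}\right) \left(-1\right) = - 3 A^{\frac{5}{2}} \left(-1\right) = 3 A^{\frac{5}{2}}$)
$x{\left(G{\left(3 \right)} \right)} \left(-8\right) = 2 \cdot 3 \cdot 3^{\frac{5}{2}} \left(-8\right) = 2 \cdot 3 \cdot 9 \sqrt{3} \left(-8\right) = 2 \cdot 27 \sqrt{3} \left(-8\right) = 54 \sqrt{3} \left(-8\right) = - 432 \sqrt{3}$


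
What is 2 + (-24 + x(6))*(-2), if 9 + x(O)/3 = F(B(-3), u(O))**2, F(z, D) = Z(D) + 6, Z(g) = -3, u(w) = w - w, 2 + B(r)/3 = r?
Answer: 50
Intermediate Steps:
B(r) = -6 + 3*r
u(w) = 0
F(z, D) = 3 (F(z, D) = -3 + 6 = 3)
x(O) = 0 (x(O) = -27 + 3*3**2 = -27 + 3*9 = -27 + 27 = 0)
2 + (-24 + x(6))*(-2) = 2 + (-24 + 0)*(-2) = 2 - 24*(-2) = 2 + 48 = 50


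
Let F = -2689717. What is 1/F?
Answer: -1/2689717 ≈ -3.7179e-7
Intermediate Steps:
1/F = 1/(-2689717) = -1/2689717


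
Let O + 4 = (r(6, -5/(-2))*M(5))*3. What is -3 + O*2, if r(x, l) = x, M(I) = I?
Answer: 169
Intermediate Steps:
O = 86 (O = -4 + (6*5)*3 = -4 + 30*3 = -4 + 90 = 86)
-3 + O*2 = -3 + 86*2 = -3 + 172 = 169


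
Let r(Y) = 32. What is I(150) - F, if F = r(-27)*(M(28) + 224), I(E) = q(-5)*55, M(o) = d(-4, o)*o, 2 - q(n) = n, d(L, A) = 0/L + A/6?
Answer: -32893/3 ≈ -10964.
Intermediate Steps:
d(L, A) = A/6 (d(L, A) = 0 + A*(1/6) = 0 + A/6 = A/6)
q(n) = 2 - n
M(o) = o**2/6 (M(o) = (o/6)*o = o**2/6)
I(E) = 385 (I(E) = (2 - 1*(-5))*55 = (2 + 5)*55 = 7*55 = 385)
F = 34048/3 (F = 32*((1/6)*28**2 + 224) = 32*((1/6)*784 + 224) = 32*(392/3 + 224) = 32*(1064/3) = 34048/3 ≈ 11349.)
I(150) - F = 385 - 1*34048/3 = 385 - 34048/3 = -32893/3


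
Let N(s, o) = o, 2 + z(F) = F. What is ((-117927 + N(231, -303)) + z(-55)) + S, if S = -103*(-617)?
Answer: -54736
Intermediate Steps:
z(F) = -2 + F
S = 63551
((-117927 + N(231, -303)) + z(-55)) + S = ((-117927 - 303) + (-2 - 55)) + 63551 = (-118230 - 57) + 63551 = -118287 + 63551 = -54736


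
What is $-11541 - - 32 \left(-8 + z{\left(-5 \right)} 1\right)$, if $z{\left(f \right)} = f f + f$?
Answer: $-11157$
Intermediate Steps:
$z{\left(f \right)} = f + f^{2}$ ($z{\left(f \right)} = f^{2} + f = f + f^{2}$)
$-11541 - - 32 \left(-8 + z{\left(-5 \right)} 1\right) = -11541 - - 32 \left(-8 + - 5 \left(1 - 5\right) 1\right) = -11541 - - 32 \left(-8 + \left(-5\right) \left(-4\right) 1\right) = -11541 - - 32 \left(-8 + 20 \cdot 1\right) = -11541 - - 32 \left(-8 + 20\right) = -11541 - \left(-32\right) 12 = -11541 - -384 = -11541 + 384 = -11157$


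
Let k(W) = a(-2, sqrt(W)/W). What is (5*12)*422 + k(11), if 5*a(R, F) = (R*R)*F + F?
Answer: 25320 + sqrt(11)/11 ≈ 25320.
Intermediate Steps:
a(R, F) = F/5 + F*R**2/5 (a(R, F) = ((R*R)*F + F)/5 = (R**2*F + F)/5 = (F*R**2 + F)/5 = (F + F*R**2)/5 = F/5 + F*R**2/5)
k(W) = 1/sqrt(W) (k(W) = (sqrt(W)/W)*(1 + (-2)**2)/5 = (1 + 4)/(5*sqrt(W)) = (1/5)*5/sqrt(W) = 1/sqrt(W))
(5*12)*422 + k(11) = (5*12)*422 + 1/sqrt(11) = 60*422 + sqrt(11)/11 = 25320 + sqrt(11)/11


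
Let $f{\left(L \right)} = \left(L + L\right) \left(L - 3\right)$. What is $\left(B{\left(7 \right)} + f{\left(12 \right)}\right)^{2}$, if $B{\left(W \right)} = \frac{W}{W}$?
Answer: $47089$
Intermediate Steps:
$B{\left(W \right)} = 1$
$f{\left(L \right)} = 2 L \left(-3 + L\right)$
$\left(B{\left(7 \right)} + f{\left(12 \right)}\right)^{2} = \left(1 + 2 \cdot 12 \left(-3 + 12\right)\right)^{2} = \left(1 + 2 \cdot 12 \cdot 9\right)^{2} = \left(1 + 216\right)^{2} = 217^{2} = 47089$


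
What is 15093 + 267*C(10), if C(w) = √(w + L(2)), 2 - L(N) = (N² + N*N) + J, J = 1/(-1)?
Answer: 15093 + 267*√5 ≈ 15690.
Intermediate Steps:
J = -1
L(N) = 3 - 2*N² (L(N) = 2 - ((N² + N*N) - 1) = 2 - ((N² + N²) - 1) = 2 - (2*N² - 1) = 2 - (-1 + 2*N²) = 2 + (1 - 2*N²) = 3 - 2*N²)
C(w) = √(-5 + w) (C(w) = √(w + (3 - 2*2²)) = √(w + (3 - 2*4)) = √(w + (3 - 8)) = √(w - 5) = √(-5 + w))
15093 + 267*C(10) = 15093 + 267*√(-5 + 10) = 15093 + 267*√5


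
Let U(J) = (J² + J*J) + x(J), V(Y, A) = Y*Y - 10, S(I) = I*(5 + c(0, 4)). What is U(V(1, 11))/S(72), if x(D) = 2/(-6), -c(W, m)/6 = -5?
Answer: 97/1512 ≈ 0.064153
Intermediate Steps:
c(W, m) = 30 (c(W, m) = -6*(-5) = 30)
S(I) = 35*I (S(I) = I*(5 + 30) = I*35 = 35*I)
x(D) = -⅓ (x(D) = 2*(-⅙) = -⅓)
V(Y, A) = -10 + Y² (V(Y, A) = Y² - 10 = -10 + Y²)
U(J) = -⅓ + 2*J² (U(J) = (J² + J*J) - ⅓ = (J² + J²) - ⅓ = 2*J² - ⅓ = -⅓ + 2*J²)
U(V(1, 11))/S(72) = (-⅓ + 2*(-10 + 1²)²)/((35*72)) = (-⅓ + 2*(-10 + 1)²)/2520 = (-⅓ + 2*(-9)²)*(1/2520) = (-⅓ + 2*81)*(1/2520) = (-⅓ + 162)*(1/2520) = (485/3)*(1/2520) = 97/1512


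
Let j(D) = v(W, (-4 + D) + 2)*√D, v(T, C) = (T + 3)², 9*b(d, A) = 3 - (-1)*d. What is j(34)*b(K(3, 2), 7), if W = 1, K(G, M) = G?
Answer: 32*√34/3 ≈ 62.197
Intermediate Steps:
b(d, A) = ⅓ + d/9 (b(d, A) = (3 - (-1)*d)/9 = (3 + d)/9 = ⅓ + d/9)
v(T, C) = (3 + T)²
j(D) = 16*√D (j(D) = (3 + 1)²*√D = 4²*√D = 16*√D)
j(34)*b(K(3, 2), 7) = (16*√34)*(⅓ + (⅑)*3) = (16*√34)*(⅓ + ⅓) = (16*√34)*(⅔) = 32*√34/3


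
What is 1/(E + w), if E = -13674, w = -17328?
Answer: -1/31002 ≈ -3.2256e-5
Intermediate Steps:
1/(E + w) = 1/(-13674 - 17328) = 1/(-31002) = -1/31002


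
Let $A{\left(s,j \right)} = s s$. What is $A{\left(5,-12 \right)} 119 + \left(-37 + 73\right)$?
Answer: $3011$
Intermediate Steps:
$A{\left(s,j \right)} = s^{2}$
$A{\left(5,-12 \right)} 119 + \left(-37 + 73\right) = 5^{2} \cdot 119 + \left(-37 + 73\right) = 25 \cdot 119 + 36 = 2975 + 36 = 3011$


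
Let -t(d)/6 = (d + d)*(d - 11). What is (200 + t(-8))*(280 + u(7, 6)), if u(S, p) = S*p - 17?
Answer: -495320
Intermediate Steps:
u(S, p) = -17 + S*p
t(d) = -12*d*(-11 + d) (t(d) = -6*(d + d)*(d - 11) = -6*2*d*(-11 + d) = -12*d*(-11 + d))
(200 + t(-8))*(280 + u(7, 6)) = (200 + 12*(-8)*(11 - 1*(-8)))*(280 + (-17 + 7*6)) = (200 + 12*(-8)*(11 + 8))*(280 + (-17 + 42)) = (200 + 12*(-8)*19)*(280 + 25) = (200 - 1824)*305 = -1624*305 = -495320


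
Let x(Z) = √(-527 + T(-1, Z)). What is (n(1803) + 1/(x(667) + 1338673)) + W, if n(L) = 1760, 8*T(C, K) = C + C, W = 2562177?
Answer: 18378766041899487717/7168181605825 - 2*I*√2109/7168181605825 ≈ 2.5639e+6 - 1.2813e-11*I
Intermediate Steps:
T(C, K) = C/4 (T(C, K) = (C + C)/8 = (2*C)/8 = C/4)
x(Z) = I*√2109/2 (x(Z) = √(-527 + (¼)*(-1)) = √(-527 - ¼) = √(-2109/4) = I*√2109/2)
(n(1803) + 1/(x(667) + 1338673)) + W = (1760 + 1/(I*√2109/2 + 1338673)) + 2562177 = (1760 + 1/(1338673 + I*√2109/2)) + 2562177 = 2563937 + 1/(1338673 + I*√2109/2)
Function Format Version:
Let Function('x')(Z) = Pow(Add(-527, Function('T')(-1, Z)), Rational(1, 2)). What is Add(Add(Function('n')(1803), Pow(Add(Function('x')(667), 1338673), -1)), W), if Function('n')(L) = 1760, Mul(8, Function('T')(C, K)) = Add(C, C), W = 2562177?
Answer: Add(Rational(18378766041899487717, 7168181605825), Mul(Rational(-2, 7168181605825), I, Pow(2109, Rational(1, 2)))) ≈ Add(2.5639e+6, Mul(-1.2813e-11, I))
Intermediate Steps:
Function('T')(C, K) = Mul(Rational(1, 4), C) (Function('T')(C, K) = Mul(Rational(1, 8), Add(C, C)) = Mul(Rational(1, 8), Mul(2, C)) = Mul(Rational(1, 4), C))
Function('x')(Z) = Mul(Rational(1, 2), I, Pow(2109, Rational(1, 2))) (Function('x')(Z) = Pow(Add(-527, Mul(Rational(1, 4), -1)), Rational(1, 2)) = Pow(Add(-527, Rational(-1, 4)), Rational(1, 2)) = Pow(Rational(-2109, 4), Rational(1, 2)) = Mul(Rational(1, 2), I, Pow(2109, Rational(1, 2))))
Add(Add(Function('n')(1803), Pow(Add(Function('x')(667), 1338673), -1)), W) = Add(Add(1760, Pow(Add(Mul(Rational(1, 2), I, Pow(2109, Rational(1, 2))), 1338673), -1)), 2562177) = Add(Add(1760, Pow(Add(1338673, Mul(Rational(1, 2), I, Pow(2109, Rational(1, 2)))), -1)), 2562177) = Add(2563937, Pow(Add(1338673, Mul(Rational(1, 2), I, Pow(2109, Rational(1, 2)))), -1))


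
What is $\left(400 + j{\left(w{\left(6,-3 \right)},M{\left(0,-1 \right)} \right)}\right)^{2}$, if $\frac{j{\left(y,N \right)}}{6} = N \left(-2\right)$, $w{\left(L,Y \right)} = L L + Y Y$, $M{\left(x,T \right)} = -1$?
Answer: $169744$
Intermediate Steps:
$w{\left(L,Y \right)} = L^{2} + Y^{2}$
$j{\left(y,N \right)} = - 12 N$ ($j{\left(y,N \right)} = 6 N \left(-2\right) = 6 \left(- 2 N\right) = - 12 N$)
$\left(400 + j{\left(w{\left(6,-3 \right)},M{\left(0,-1 \right)} \right)}\right)^{2} = \left(400 - -12\right)^{2} = \left(400 + 12\right)^{2} = 412^{2} = 169744$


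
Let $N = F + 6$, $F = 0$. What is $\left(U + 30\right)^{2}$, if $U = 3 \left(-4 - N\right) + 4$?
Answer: $16$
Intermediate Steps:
$N = 6$ ($N = 0 + 6 = 6$)
$U = -26$ ($U = 3 \left(-4 - 6\right) + 4 = 3 \left(-10\right) + 4 = -30 + 4 = -26$)
$\left(U + 30\right)^{2} = \left(-26 + 30\right)^{2} = 4^{2} = 16$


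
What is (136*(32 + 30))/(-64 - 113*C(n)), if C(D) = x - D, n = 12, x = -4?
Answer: 527/109 ≈ 4.8349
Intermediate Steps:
C(D) = -4 - D
(136*(32 + 30))/(-64 - 113*C(n)) = (136*(32 + 30))/(-64 - 113*(-4 - 1*12)) = (136*62)/(-64 - 113*(-4 - 12)) = 8432/(-64 - 113*(-16)) = 8432/(-64 + 1808) = 8432/1744 = 8432*(1/1744) = 527/109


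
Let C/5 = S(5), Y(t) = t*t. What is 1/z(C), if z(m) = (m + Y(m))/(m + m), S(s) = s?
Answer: 1/13 ≈ 0.076923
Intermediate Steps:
Y(t) = t²
C = 25 (C = 5*5 = 25)
z(m) = (m + m²)/(2*m) (z(m) = (m + m²)/(m + m) = (m + m²)/((2*m)) = (m + m²)*(1/(2*m)) = (m + m²)/(2*m))
1/z(C) = 1/(½ + (½)*25) = 1/(½ + 25/2) = 1/13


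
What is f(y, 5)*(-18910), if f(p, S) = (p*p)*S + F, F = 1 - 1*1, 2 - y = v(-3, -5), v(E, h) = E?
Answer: -2363750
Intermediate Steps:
y = 5 (y = 2 - 1*(-3) = 2 + 3 = 5)
F = 0 (F = 1 - 1 = 0)
f(p, S) = S*p² (f(p, S) = (p*p)*S + 0 = p²*S + 0 = S*p² + 0 = S*p²)
f(y, 5)*(-18910) = (5*5²)*(-18910) = (5*25)*(-18910) = 125*(-18910) = -2363750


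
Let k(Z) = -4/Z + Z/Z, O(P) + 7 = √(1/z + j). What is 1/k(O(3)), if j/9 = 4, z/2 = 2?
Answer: 163/339 - 8*√145/339 ≈ 0.19666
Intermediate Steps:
z = 4 (z = 2*2 = 4)
j = 36 (j = 9*4 = 36)
O(P) = -7 + √145/2 (O(P) = -7 + √(1/4 + 36) = -7 + √(¼ + 36) = -7 + √(145/4) = -7 + √145/2)
k(Z) = 1 - 4/Z (k(Z) = -4/Z + 1 = 1 - 4/Z)
1/k(O(3)) = 1/((-4 + (-7 + √145/2))/(-7 + √145/2)) = 1/((-11 + √145/2)/(-7 + √145/2)) = (-7 + √145/2)/(-11 + √145/2)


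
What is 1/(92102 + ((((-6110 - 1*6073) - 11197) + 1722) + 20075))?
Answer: 1/90519 ≈ 1.1047e-5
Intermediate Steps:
1/(92102 + ((((-6110 - 1*6073) - 11197) + 1722) + 20075)) = 1/(92102 + ((((-6110 - 6073) - 11197) + 1722) + 20075)) = 1/(92102 + (((-12183 - 11197) + 1722) + 20075)) = 1/(92102 + ((-23380 + 1722) + 20075)) = 1/(92102 + (-21658 + 20075)) = 1/(92102 - 1583) = 1/90519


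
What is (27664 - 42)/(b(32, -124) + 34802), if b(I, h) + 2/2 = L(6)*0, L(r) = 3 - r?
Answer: 27622/34801 ≈ 0.79371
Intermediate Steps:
b(I, h) = -1 (b(I, h) = -1 + (3 - 1*6)*0 = -1 + (3 - 6)*0 = -1 - 3*0 = -1 + 0 = -1)
(27664 - 42)/(b(32, -124) + 34802) = (27664 - 42)/(-1 + 34802) = 27622/34801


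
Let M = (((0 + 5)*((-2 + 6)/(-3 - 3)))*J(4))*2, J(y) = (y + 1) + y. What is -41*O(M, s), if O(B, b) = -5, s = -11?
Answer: 205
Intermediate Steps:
J(y) = 1 + 2*y (J(y) = (1 + y) + y = 1 + 2*y)
M = -60 (M = (((0 + 5)*((-2 + 6)/(-3 - 3)))*(1 + 2*4))*2 = ((5*(4/(-6)))*(1 + 8))*2 = ((5*(4*(-1/6)))*9)*2 = ((5*(-2/3))*9)*2 = -10/3*9*2 = -30*2 = -60)
-41*O(M, s) = -41*(-5) = 205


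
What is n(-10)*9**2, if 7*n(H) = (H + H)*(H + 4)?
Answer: 9720/7 ≈ 1388.6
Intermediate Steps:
n(H) = 2*H*(4 + H)/7 (n(H) = ((H + H)*(H + 4))/7 = ((2*H)*(4 + H))/7 = (2*H*(4 + H))/7 = 2*H*(4 + H)/7)
n(-10)*9**2 = ((2/7)*(-10)*(4 - 10))*9**2 = ((2/7)*(-10)*(-6))*81 = (120/7)*81 = 9720/7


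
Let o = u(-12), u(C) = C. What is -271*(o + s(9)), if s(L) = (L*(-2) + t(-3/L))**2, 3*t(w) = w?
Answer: -6936787/81 ≈ -85639.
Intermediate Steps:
o = -12
t(w) = w/3
s(L) = (-1/L - 2*L)**2 (s(L) = (L*(-2) + (-3/L)/3)**2 = (-2*L - 1/L)**2 = (-1/L - 2*L)**2)
-271*(o + s(9)) = -271*(-12 + (1 + 2*9**2)**2/9**2) = -271*(-12 + (1 + 2*81)**2/81) = -271*(-12 + (1 + 162)**2/81) = -271*(-12 + (1/81)*163**2) = -271*(-12 + (1/81)*26569) = -271*(-12 + 26569/81) = -271*25597/81 = -6936787/81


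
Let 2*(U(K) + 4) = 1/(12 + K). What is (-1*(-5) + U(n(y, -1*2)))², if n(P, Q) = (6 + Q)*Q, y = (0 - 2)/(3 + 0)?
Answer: 81/64 ≈ 1.2656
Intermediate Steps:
y = -⅔ (y = -2/3 = -2*⅓ = -⅔ ≈ -0.66667)
n(P, Q) = Q*(6 + Q)
U(K) = -4 + 1/(2*(12 + K))
(-1*(-5) + U(n(y, -1*2)))² = (-1*(-5) + (-95 - 8*(-1*2)*(6 - 1*2))/(2*(12 + (-1*2)*(6 - 1*2))))² = (5 + (-95 - (-16)*(6 - 2))/(2*(12 - 2*(6 - 2))))² = (5 + (-95 - (-16)*4)/(2*(12 - 2*4)))² = (5 + (-95 - 8*(-8))/(2*(12 - 8)))² = (5 + (½)*(-95 + 64)/4)² = (5 + (½)*(¼)*(-31))² = (5 - 31/8)² = (9/8)² = 81/64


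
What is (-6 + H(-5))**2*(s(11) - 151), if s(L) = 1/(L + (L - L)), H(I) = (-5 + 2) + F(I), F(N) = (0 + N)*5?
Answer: -1918960/11 ≈ -1.7445e+5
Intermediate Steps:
F(N) = 5*N (F(N) = N*5 = 5*N)
H(I) = -3 + 5*I (H(I) = (-5 + 2) + 5*I = -3 + 5*I)
s(L) = 1/L (s(L) = 1/(L + 0) = 1/L)
(-6 + H(-5))**2*(s(11) - 151) = (-6 + (-3 + 5*(-5)))**2*(1/11 - 151) = (-6 + (-3 - 25))**2*(1/11 - 151) = (-6 - 28)**2*(-1660/11) = (-34)**2*(-1660/11) = 1156*(-1660/11) = -1918960/11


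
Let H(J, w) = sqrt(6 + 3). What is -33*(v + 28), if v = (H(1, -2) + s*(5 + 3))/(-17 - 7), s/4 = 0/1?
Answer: -7359/8 ≈ -919.88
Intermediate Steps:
s = 0 (s = 4*(0/1) = 4*(0*1) = 4*0 = 0)
H(J, w) = 3 (H(J, w) = sqrt(9) = 3)
v = -1/8 (v = (3 + 0*(5 + 3))/(-17 - 7) = (3 + 0*8)/(-24) = (3 + 0)*(-1/24) = 3*(-1/24) = -1/8 ≈ -0.12500)
-33*(v + 28) = -33*(-1/8 + 28) = -33*223/8 = -7359/8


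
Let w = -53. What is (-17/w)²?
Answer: 289/2809 ≈ 0.10288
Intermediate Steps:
(-17/w)² = (-17/(-53))² = (-17*(-1/53))² = (17/53)² = 289/2809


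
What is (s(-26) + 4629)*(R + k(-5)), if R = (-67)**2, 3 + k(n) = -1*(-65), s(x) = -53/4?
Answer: 84025113/4 ≈ 2.1006e+7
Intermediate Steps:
s(x) = -53/4 (s(x) = -53*1/4 = -53/4)
k(n) = 62 (k(n) = -3 - 1*(-65) = -3 + 65 = 62)
R = 4489
(s(-26) + 4629)*(R + k(-5)) = (-53/4 + 4629)*(4489 + 62) = (18463/4)*4551 = 84025113/4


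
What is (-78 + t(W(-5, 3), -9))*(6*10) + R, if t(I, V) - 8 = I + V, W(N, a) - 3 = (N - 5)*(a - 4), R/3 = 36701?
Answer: 106143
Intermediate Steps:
R = 110103 (R = 3*36701 = 110103)
W(N, a) = 3 + (-5 + N)*(-4 + a) (W(N, a) = 3 + (N - 5)*(a - 4) = 3 + (-5 + N)*(-4 + a))
t(I, V) = 8 + I + V (t(I, V) = 8 + (I + V) = 8 + I + V)
(-78 + t(W(-5, 3), -9))*(6*10) + R = (-78 + (8 + (23 - 5*3 - 4*(-5) - 5*3) - 9))*(6*10) + 110103 = (-78 + (8 + (23 - 15 + 20 - 15) - 9))*60 + 110103 = (-78 + (8 + 13 - 9))*60 + 110103 = (-78 + 12)*60 + 110103 = -66*60 + 110103 = -3960 + 110103 = 106143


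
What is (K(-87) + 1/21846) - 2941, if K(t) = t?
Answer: -66149687/21846 ≈ -3028.0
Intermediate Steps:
(K(-87) + 1/21846) - 2941 = (-87 + 1/21846) - 2941 = -1900601/21846 - 2941 = -66149687/21846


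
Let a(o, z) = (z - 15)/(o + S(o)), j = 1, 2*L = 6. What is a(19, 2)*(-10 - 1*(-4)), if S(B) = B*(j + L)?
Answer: 78/95 ≈ 0.82105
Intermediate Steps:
L = 3 (L = (½)*6 = 3)
S(B) = 4*B (S(B) = B*(1 + 3) = B*4 = 4*B)
a(o, z) = (-15 + z)/(5*o) (a(o, z) = (z - 15)/(o + 4*o) = (-15 + z)/((5*o)) = (-15 + z)*(1/(5*o)) = (-15 + z)/(5*o))
a(19, 2)*(-10 - 1*(-4)) = ((⅕)*(-15 + 2)/19)*(-10 - 1*(-4)) = ((⅕)*(1/19)*(-13))*(-10 + 4) = -13/95*(-6) = 78/95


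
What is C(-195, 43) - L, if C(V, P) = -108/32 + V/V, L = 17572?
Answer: -140595/8 ≈ -17574.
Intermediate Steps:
C(V, P) = -19/8 (C(V, P) = -108*1/32 + 1 = -27/8 + 1 = -19/8)
C(-195, 43) - L = -19/8 - 1*17572 = -19/8 - 17572 = -140595/8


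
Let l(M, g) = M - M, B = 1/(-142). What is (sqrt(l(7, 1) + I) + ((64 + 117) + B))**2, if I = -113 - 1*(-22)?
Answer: 658706477/20164 + 25701*I*sqrt(91)/71 ≈ 32667.0 + 3453.1*I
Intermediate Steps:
I = -91 (I = -113 + 22 = -91)
B = -1/142 ≈ -0.0070423
l(M, g) = 0
(sqrt(l(7, 1) + I) + ((64 + 117) + B))**2 = (sqrt(0 - 91) + ((64 + 117) - 1/142))**2 = (sqrt(-91) + (181 - 1/142))**2 = (I*sqrt(91) + 25701/142)**2 = (25701/142 + I*sqrt(91))**2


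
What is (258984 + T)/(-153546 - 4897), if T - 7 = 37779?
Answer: -296770/158443 ≈ -1.8730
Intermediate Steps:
T = 37786 (T = 7 + 37779 = 37786)
(258984 + T)/(-153546 - 4897) = (258984 + 37786)/(-153546 - 4897) = 296770/(-158443) = 296770*(-1/158443) = -296770/158443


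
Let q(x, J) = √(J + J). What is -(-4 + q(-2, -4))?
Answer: 4 - 2*I*√2 ≈ 4.0 - 2.8284*I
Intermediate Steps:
q(x, J) = √2*√J (q(x, J) = √(2*J) = √2*√J)
-(-4 + q(-2, -4)) = -(-4 + √2*√(-4)) = -(-4 + √2*(2*I)) = -(-4 + 2*I*√2) = 4 - 2*I*√2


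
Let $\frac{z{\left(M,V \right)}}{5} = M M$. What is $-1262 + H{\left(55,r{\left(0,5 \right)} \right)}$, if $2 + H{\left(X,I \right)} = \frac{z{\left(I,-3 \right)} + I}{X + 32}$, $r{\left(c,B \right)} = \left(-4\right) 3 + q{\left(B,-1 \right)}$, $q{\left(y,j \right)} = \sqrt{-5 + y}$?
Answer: $- \frac{36420}{29} \approx -1255.9$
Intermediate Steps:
$z{\left(M,V \right)} = 5 M^{2}$ ($z{\left(M,V \right)} = 5 M M = 5 M^{2}$)
$r{\left(c,B \right)} = -12 + \sqrt{-5 + B}$ ($r{\left(c,B \right)} = \left(-4\right) 3 + \sqrt{-5 + B} = -12 + \sqrt{-5 + B}$)
$H{\left(X,I \right)} = -2 + \frac{I + 5 I^{2}}{32 + X}$ ($H{\left(X,I \right)} = -2 + \frac{5 I^{2} + I}{X + 32} = -2 + \frac{I + 5 I^{2}}{32 + X}$)
$-1262 + H{\left(55,r{\left(0,5 \right)} \right)} = -1262 + \frac{-64 - \left(12 - \sqrt{-5 + 5}\right) - 110 + 5 \left(-12 + \sqrt{-5 + 5}\right)^{2}}{32 + 55} = -1262 + \frac{-64 - \left(12 - \sqrt{0}\right) - 110 + 5 \left(-12 + \sqrt{0}\right)^{2}}{87} = -1262 + \frac{-64 + \left(-12 + 0\right) - 110 + 5 \left(-12 + 0\right)^{2}}{87} = -1262 + \frac{-64 - 12 - 110 + 5 \left(-12\right)^{2}}{87} = -1262 + \frac{-64 - 12 - 110 + 5 \cdot 144}{87} = -1262 + \frac{-64 - 12 - 110 + 720}{87} = -1262 + \frac{1}{87} \cdot 534 = -1262 + \frac{178}{29} = - \frac{36420}{29}$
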